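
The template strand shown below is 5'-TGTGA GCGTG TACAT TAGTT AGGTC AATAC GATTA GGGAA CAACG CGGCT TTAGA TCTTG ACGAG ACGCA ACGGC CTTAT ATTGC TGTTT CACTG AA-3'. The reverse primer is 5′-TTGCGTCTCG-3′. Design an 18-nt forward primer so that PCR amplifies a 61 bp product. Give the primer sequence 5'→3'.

5'-TACATTAGTTAGGTCAAT-3'

The reverse primer's reverse complement CGAGACGCAA matches the template at positions 62–71, so the product ends at position 71.
A 61 bp product then starts at position 71 − 61 + 1 = 11.
The forward primer is identical to the top strand there: TACATTAGTTAGGTCAAT.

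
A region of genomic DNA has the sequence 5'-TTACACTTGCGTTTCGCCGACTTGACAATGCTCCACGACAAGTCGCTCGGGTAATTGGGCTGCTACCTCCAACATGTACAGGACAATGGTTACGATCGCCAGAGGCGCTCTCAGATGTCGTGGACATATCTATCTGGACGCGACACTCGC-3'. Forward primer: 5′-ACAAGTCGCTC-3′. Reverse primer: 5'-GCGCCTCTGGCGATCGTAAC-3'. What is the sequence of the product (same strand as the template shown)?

5'-ACAAGTCGCTCGGGTAATTGGGCTGCTACCTCCAACATGTACAGGACAATGGTTACGATCGCCAGAGGCGC-3'

Scanning the template, ACAAGTCGCTC occurs at positions 38–48; this primer anneals to the bottom strand there with its 3' end pointing downstream.
Reverse complement of the reverse primer: GTTACGATCGCCAGAGGCGC. This occurs on the top strand at positions 89–108.
The product is the template from position 38 through 108 (71 bp).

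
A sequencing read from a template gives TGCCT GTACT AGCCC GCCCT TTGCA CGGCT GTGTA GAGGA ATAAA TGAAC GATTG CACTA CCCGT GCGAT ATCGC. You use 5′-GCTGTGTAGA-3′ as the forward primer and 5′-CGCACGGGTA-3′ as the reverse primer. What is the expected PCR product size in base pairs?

41 bp

Scanning the template, GCTGTGTAGA occurs at positions 28–37; this primer anneals to the bottom strand there with its 3' end pointing downstream.
Taking the reverse complement of CGCACGGGTA gives TACCCGTGCG, found at positions 59–68 on the template; the primer anneals here to the top strand with its 3' end pointing upstream.
Amplicon spans positions 28–68: 41 bp.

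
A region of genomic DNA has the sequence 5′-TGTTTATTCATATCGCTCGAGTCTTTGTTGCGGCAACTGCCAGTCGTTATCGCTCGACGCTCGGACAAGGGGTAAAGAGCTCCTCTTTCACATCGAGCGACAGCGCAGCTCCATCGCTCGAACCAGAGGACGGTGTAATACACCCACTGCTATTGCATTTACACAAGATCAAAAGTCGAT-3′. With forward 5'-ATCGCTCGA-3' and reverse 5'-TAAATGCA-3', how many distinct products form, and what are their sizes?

The forward primer ATCGCTCGA matches the top strand at positions 12–20, 49–57, 113–121.
The reverse primer's reverse complement is TGCATTTA, matching at positions 154–161.
Each forward site pairs with the reverse site to give a product ending at position 161: sizes 150, 113, 49 bp.

Three products: 150 bp, 113 bp, 49 bp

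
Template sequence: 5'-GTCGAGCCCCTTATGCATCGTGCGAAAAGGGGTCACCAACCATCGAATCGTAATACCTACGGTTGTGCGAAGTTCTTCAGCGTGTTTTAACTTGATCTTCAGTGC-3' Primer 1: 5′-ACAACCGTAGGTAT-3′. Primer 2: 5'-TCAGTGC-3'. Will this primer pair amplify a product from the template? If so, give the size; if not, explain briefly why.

No product — the primers' 3' ends point away from each other.

Primer 1 (ACAACCGTAGGTAT) has reverse complement ATACCTACGGTTGT, which matches the top strand at positions 53–66; primer 1 anneals to the top strand there with its 3' end pointing upstream toward position 53.
Primer 2 (TCAGTGC) matches the top strand directly at positions 99–105; it anneals to the bottom strand with its 3' end pointing downstream toward position 105.
The 3' ends diverge (primer 1 extends toward position 1, primer 2 toward position 105), so the primers never converge on a shared product.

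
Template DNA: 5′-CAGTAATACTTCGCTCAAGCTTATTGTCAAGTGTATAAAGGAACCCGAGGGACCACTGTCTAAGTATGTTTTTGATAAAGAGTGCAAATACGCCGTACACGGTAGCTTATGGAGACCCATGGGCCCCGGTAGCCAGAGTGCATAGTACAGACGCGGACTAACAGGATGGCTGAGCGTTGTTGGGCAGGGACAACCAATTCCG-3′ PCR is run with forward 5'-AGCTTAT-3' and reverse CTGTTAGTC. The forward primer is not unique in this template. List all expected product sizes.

The forward primer AGCTTAT matches the top strand at positions 18–24, 104–110.
The reverse primer's reverse complement is GACTAACAG, matching at positions 156–164.
Each forward site pairs with the reverse site to give a product ending at position 164: sizes 147, 61 bp.

147 bp, 61 bp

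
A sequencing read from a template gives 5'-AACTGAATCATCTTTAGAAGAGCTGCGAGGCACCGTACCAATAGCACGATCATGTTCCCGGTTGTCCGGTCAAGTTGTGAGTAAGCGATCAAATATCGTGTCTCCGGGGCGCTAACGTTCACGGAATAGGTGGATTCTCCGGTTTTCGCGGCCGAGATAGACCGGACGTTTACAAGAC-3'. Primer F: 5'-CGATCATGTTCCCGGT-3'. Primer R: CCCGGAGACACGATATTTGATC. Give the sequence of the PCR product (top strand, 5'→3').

5'-CGATCATGTTCCCGGTTGTCCGGTCAAGTTGTGAGTAAGCGATCAAATATCGTGTCTCCGGG-3'

The forward primer matches the template at positions 47–62.
Taking the reverse complement of CCCGGAGACACGATATTTGATC gives GATCAAATATCGTGTCTCCGGG, found at positions 87–108 on the template; the primer anneals here to the top strand with its 3' end pointing upstream.
The product is the template from position 47 through 108 (62 bp).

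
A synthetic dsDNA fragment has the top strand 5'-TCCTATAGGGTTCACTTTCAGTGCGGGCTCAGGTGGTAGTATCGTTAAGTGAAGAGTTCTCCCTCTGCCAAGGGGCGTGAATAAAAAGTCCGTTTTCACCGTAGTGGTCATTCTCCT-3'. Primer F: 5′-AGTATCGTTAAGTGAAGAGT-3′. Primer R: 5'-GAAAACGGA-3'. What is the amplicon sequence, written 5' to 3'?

5'-AGTATCGTTAAGTGAAGAGTTCTCCCTCTGCCAAGGGGCGTGAATAAAAAGTCCGTTTTC-3'

Forward primer AGTATCGTTAAGTGAAGAGT is found on the top strand at positions 38–57.
The reverse primer's reverse complement is TCCGTTTTC, which matches the template at positions 89–97.
The product is the template from position 38 through 97 (60 bp).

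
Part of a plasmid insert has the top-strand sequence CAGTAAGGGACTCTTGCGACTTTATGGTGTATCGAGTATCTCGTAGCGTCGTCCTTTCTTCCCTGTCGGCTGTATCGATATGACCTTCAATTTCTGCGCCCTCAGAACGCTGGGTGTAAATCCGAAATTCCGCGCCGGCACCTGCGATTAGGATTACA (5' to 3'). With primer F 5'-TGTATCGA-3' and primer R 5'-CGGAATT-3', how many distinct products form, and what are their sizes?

The forward primer TGTATCGA matches the top strand at positions 28–35, 71–78.
The reverse primer's reverse complement is AATTCCG, matching at positions 126–132.
Each forward site pairs with the reverse site to give a product ending at position 132: sizes 105, 62 bp.

Two products: 105 bp, 62 bp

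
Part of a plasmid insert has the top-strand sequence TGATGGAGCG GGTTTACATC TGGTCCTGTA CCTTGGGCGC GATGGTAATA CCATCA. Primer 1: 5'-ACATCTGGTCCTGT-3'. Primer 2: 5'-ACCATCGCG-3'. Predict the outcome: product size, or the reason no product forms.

Primer 1 (ACATCTGGTCCTGT) matches the top strand at positions 16–29; it acts as a forward primer.
Primer 2's reverse complement is CGCGATGGT, matching the top strand at positions 38–46; it acts as a reverse primer.
The 3' ends face each other across positions 16–46, giving a 31 bp product.

Yes — a 31 bp product.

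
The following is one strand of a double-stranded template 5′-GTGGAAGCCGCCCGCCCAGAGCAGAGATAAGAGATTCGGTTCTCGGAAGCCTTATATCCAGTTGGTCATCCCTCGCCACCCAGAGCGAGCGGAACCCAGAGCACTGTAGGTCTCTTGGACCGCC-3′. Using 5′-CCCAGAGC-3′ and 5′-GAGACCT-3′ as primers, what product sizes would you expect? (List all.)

The forward primer CCCAGAGC matches the top strand at positions 15–22, 79–86, 95–102.
The reverse primer's reverse complement is AGGTCTC, matching at positions 108–114.
Each forward site pairs with the reverse site to give a product ending at position 114: sizes 100, 36, 20 bp.

100 bp, 36 bp, 20 bp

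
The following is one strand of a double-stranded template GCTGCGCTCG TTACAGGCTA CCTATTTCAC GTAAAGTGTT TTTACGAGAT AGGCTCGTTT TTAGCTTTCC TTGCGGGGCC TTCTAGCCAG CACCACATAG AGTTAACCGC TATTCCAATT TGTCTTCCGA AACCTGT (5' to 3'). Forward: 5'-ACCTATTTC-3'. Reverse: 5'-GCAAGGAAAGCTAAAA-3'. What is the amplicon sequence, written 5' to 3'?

5'-ACCTATTTCACGTAAAGTGTTTTTACGAGATAGGCTCGTTTTTAGCTTTCCTTGC-3'

Scanning the template, ACCTATTTC occurs at positions 20–28; this primer anneals to the bottom strand there with its 3' end pointing downstream.
Taking the reverse complement of GCAAGGAAAGCTAAAA gives TTTTAGCTTTCCTTGC, found at positions 59–74 on the template; the primer anneals here to the top strand with its 3' end pointing upstream.
The product is the template from position 20 through 74 (55 bp).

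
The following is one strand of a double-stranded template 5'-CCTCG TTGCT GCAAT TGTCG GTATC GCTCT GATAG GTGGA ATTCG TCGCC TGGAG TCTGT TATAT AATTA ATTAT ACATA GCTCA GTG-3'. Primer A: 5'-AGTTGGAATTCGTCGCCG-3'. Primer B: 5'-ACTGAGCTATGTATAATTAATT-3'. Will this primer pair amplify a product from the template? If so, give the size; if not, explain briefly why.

No product — primer A has no binding site in the template.

Primer A (AGTTGGAATTCGTCGCCG) does not match the top strand, and its reverse complement CGGCGACGAATTCCAACT does not match either.
With no annealing site for primer A, no amplification occurs.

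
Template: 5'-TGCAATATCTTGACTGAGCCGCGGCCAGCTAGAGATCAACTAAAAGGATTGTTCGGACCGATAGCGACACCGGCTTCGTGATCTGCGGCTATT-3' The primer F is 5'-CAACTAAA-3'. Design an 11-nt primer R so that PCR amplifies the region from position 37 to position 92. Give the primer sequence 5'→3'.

The product's 3' end on the top strand is position 92.
The reverse primer anneals to the top strand over positions 82–92, i.e. to TCTGCGGCTAT.
Its sequence written 5'→3' is the reverse complement: ATAGCCGCAGA.

5'-ATAGCCGCAGA-3'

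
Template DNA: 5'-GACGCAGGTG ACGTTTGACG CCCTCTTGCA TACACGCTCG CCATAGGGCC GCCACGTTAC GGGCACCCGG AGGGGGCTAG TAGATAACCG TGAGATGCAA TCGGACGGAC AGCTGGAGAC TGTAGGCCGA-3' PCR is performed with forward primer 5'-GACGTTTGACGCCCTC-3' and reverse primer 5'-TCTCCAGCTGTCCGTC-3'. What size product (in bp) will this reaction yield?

110 bp

Scanning the template, GACGTTTGACGCCCTC occurs at positions 10–25; this primer anneals to the bottom strand there with its 3' end pointing downstream.
Taking the reverse complement of TCTCCAGCTGTCCGTC gives GACGGACAGCTGGAGA, found at positions 104–119 on the template; the primer anneals here to the top strand with its 3' end pointing upstream.
Product length = (reverse-primer end) − (forward-primer start) + 1 = 119 − 10 + 1 = 110 bp.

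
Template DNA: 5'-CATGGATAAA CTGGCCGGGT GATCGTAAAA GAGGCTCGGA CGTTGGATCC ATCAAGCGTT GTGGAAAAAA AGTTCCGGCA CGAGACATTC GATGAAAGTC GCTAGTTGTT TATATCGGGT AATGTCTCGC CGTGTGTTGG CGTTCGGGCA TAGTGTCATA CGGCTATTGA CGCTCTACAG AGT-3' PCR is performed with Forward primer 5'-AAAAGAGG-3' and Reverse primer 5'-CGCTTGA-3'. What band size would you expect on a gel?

32 bp

Forward primer AAAAGAGG is found on the top strand at positions 27–34.
The reverse primer's reverse complement is TCAAGCG, which matches the template at positions 52–58.
Amplicon spans positions 27–58: 32 bp.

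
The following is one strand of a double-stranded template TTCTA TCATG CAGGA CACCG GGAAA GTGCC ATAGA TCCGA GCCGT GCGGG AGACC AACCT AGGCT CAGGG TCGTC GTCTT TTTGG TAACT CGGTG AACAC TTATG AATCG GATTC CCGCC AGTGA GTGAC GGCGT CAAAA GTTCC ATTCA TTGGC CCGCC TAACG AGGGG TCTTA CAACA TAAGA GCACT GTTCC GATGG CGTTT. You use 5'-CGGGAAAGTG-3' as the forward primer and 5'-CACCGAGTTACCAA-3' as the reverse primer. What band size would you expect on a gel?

77 bp

The forward primer matches the template at positions 19–28.
Taking the reverse complement of CACCGAGTTACCAA gives TTGGTAACTCGGTG, found at positions 82–95 on the template; the primer anneals here to the top strand with its 3' end pointing upstream.
Product length = (reverse-primer end) − (forward-primer start) + 1 = 95 − 19 + 1 = 77 bp.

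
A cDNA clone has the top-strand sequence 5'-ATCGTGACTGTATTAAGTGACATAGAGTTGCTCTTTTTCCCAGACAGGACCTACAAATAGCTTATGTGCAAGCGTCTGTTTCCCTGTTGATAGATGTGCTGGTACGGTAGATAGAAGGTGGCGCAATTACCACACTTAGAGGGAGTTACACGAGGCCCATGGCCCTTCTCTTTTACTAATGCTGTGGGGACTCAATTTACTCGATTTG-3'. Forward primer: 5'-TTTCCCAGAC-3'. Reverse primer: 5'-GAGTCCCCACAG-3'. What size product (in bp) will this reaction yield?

158 bp

The forward primer matches the template at positions 36–45.
Taking the reverse complement of GAGTCCCCACAG gives CTGTGGGGACTC, found at positions 182–193 on the template; the primer anneals here to the top strand with its 3' end pointing upstream.
Amplicon spans positions 36–193: 158 bp.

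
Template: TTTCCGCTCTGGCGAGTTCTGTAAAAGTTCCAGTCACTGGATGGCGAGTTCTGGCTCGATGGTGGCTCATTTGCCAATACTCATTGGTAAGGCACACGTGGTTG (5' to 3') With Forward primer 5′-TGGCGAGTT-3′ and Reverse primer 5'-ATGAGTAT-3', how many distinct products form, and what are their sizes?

Two products: 75 bp, 43 bp

The forward primer TGGCGAGTT matches the top strand at positions 10–18, 42–50.
The reverse primer's reverse complement is ATACTCAT, matching at positions 77–84.
Each forward site pairs with the reverse site to give a product ending at position 84: sizes 75, 43 bp.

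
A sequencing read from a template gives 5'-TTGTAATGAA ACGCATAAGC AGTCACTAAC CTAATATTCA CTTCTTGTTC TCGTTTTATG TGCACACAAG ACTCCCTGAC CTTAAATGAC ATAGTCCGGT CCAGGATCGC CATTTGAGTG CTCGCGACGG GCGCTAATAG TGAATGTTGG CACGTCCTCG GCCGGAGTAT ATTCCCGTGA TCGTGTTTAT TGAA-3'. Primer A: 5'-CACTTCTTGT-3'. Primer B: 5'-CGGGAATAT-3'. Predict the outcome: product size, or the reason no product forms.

Primer A (CACTTCTTGT) matches the top strand at positions 39–48; it acts as a forward primer.
Primer B's reverse complement is ATATTCCCG, matching the top strand at positions 169–177; it acts as a reverse primer.
The 3' ends face each other across positions 39–177, giving a 139 bp product.

Yes — a 139 bp product.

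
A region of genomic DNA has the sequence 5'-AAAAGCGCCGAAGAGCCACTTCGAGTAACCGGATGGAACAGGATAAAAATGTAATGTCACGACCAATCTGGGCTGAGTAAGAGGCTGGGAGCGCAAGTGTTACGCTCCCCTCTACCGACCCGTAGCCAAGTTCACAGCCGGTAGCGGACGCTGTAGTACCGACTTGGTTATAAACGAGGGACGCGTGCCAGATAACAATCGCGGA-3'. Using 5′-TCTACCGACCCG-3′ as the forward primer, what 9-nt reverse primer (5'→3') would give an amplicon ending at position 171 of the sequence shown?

5'-ATAACCAAG-3'

The forward primer binds at positions 111–122; the product's 3' end on the top strand is position 171.
The reverse primer anneals to the top strand over positions 163–171, i.e. to CTTGGTTAT.
Its sequence written 5'→3' is the reverse complement: ATAACCAAG.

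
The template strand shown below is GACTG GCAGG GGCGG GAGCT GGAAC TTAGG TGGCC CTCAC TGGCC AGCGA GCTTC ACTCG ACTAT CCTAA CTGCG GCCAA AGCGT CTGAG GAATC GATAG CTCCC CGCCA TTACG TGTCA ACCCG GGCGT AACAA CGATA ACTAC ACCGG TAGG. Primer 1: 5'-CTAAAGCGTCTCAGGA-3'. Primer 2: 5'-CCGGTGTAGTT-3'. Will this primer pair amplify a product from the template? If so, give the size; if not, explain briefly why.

No product — primer 1 has no binding site in the template.

Primer 1 (CTAAAGCGTCTCAGGA) does not match the top strand, and its reverse complement TCCTGAGACGCTTTAG does not match either.
With no annealing site for primer 1, no amplification occurs.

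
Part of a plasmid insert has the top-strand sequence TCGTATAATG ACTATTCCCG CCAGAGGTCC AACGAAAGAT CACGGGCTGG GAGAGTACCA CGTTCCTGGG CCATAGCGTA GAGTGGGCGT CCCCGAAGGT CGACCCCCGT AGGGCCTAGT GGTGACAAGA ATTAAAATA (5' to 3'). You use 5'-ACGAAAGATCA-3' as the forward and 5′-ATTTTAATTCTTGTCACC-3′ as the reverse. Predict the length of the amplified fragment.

Scanning the template, ACGAAAGATCA occurs at positions 32–42; this primer anneals to the bottom strand there with its 3' end pointing downstream.
Taking the reverse complement of ATTTTAATTCTTGTCACC gives GGTGACAAGAATTAAAAT, found at positions 121–138 on the template; the primer anneals here to the top strand with its 3' end pointing upstream.
Amplicon spans positions 32–138: 107 bp.

107 bp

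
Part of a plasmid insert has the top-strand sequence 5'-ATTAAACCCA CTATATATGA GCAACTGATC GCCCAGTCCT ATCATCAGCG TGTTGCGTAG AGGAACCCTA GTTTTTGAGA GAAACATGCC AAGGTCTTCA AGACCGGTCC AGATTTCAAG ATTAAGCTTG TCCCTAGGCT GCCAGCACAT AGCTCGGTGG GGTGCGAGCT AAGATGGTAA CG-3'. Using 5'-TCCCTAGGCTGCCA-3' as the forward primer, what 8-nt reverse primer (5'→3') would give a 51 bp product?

5'-GTTACCAT-3'

The forward primer binds at positions 131–144, so a 51 bp product ends at position 131 + 51 − 1 = 181.
The reverse primer anneals to the top strand over positions 174–181, i.e. to ATGGTAAC.
Its sequence written 5'→3' is the reverse complement: GTTACCAT.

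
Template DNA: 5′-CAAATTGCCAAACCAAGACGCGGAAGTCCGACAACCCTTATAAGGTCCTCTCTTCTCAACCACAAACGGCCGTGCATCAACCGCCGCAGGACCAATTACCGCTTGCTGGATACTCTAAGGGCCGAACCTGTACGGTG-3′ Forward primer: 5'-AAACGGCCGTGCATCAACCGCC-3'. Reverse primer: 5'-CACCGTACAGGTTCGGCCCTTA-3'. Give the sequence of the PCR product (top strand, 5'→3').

5'-AAACGGCCGTGCATCAACCGCCGCAGGACCAATTACCGCTTGCTGGATACTCTAAGGGCCGAACCTGTACGGTG-3'

Forward primer AAACGGCCGTGCATCAACCGCC is found on the top strand at positions 64–85.
Reverse complement of the reverse primer: TAAGGGCCGAACCTGTACGGTG. This occurs on the top strand at positions 116–137.
The product is the template from position 64 through 137 (74 bp).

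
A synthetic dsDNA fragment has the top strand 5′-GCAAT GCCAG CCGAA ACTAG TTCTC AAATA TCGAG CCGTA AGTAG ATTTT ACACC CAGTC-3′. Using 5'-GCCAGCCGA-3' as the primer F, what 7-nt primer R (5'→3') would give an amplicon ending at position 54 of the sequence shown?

The forward primer binds at positions 6–14; the product's 3' end on the top strand is position 54.
The reverse primer anneals to the top strand over positions 48–54, i.e. to TTTACAC.
Its sequence written 5'→3' is the reverse complement: GTGTAAA.

5'-GTGTAAA-3'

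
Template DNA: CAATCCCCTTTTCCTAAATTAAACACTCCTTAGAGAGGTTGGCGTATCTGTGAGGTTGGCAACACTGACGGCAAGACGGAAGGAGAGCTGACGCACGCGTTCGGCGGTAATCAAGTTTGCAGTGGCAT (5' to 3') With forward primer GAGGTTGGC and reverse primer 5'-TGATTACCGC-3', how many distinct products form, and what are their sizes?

Two products: 79 bp, 62 bp

The forward primer GAGGTTGGC matches the top strand at positions 35–43, 52–60.
The reverse primer's reverse complement is GCGGTAATCA, matching at positions 104–113.
Each forward site pairs with the reverse site to give a product ending at position 113: sizes 79, 62 bp.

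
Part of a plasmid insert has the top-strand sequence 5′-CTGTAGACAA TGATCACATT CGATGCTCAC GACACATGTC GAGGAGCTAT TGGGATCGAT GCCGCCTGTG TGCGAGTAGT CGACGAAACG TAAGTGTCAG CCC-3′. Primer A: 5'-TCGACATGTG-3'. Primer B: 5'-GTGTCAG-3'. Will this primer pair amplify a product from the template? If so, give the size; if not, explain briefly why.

No product — the primers' 3' ends point away from each other.

Primer A (TCGACATGTG) has reverse complement CACATGTCGA, which matches the top strand at positions 33–42; primer A anneals to the top strand there with its 3' end pointing upstream toward position 33.
Primer B (GTGTCAG) matches the top strand directly at positions 94–100; it anneals to the bottom strand with its 3' end pointing downstream toward position 100.
The 3' ends diverge (primer A extends toward position 1, primer B toward position 103), so the primers never converge on a shared product.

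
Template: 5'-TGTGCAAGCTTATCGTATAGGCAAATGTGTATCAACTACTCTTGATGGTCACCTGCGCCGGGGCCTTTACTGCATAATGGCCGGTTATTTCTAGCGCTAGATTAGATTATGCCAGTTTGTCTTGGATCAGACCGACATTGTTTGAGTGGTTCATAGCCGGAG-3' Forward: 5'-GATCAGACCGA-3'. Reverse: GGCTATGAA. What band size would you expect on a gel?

Scanning the template, GATCAGACCGA occurs at positions 125–135; this primer anneals to the bottom strand there with its 3' end pointing downstream.
Reverse complement of the reverse primer: TTCATAGCC. This occurs on the top strand at positions 150–158.
Amplicon spans positions 125–158: 34 bp.

34 bp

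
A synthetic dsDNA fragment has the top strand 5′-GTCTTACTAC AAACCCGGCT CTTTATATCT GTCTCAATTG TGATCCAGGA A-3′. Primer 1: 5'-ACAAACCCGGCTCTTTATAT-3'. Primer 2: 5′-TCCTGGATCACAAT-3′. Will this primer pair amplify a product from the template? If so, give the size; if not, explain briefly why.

Yes — a 42 bp product.

Primer 1 (ACAAACCCGGCTCTTTATAT) matches the top strand at positions 9–28; it acts as a forward primer.
Primer 2's reverse complement is ATTGTGATCCAGGA, matching the top strand at positions 37–50; it acts as a reverse primer.
The 3' ends face each other across positions 9–50, giving a 42 bp product.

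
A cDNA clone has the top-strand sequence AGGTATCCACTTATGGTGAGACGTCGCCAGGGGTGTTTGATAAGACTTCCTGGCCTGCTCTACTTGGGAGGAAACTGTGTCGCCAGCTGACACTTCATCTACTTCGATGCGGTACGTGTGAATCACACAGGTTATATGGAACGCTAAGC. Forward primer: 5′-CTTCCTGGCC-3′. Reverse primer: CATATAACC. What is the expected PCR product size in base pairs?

93 bp

The forward primer matches the template at positions 46–55.
Reverse complement of the reverse primer: GGTTATATG. This occurs on the top strand at positions 130–138.
Amplicon spans positions 46–138: 93 bp.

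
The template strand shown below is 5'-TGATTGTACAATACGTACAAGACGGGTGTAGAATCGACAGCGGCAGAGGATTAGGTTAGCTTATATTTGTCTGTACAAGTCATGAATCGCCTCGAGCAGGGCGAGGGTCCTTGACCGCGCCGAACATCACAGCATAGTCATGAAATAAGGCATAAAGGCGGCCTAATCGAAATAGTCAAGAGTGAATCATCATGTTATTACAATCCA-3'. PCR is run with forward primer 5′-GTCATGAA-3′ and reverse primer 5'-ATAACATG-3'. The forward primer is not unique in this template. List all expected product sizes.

120 bp, 62 bp

The forward primer GTCATGAA matches the top strand at positions 79–86, 137–144.
The reverse primer's reverse complement is CATGTTAT, matching at positions 191–198.
Each forward site pairs with the reverse site to give a product ending at position 198: sizes 120, 62 bp.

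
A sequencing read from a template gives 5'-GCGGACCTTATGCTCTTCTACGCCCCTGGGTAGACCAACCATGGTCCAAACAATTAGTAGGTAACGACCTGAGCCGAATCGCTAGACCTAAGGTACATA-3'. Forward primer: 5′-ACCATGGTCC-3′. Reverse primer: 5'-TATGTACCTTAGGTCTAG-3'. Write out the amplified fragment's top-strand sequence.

Forward primer ACCATGGTCC is found on the top strand at positions 38–47.
Taking the reverse complement of TATGTACCTTAGGTCTAG gives CTAGACCTAAGGTACATA, found at positions 82–99 on the template; the primer anneals here to the top strand with its 3' end pointing upstream.
The product is the template from position 38 through 99 (62 bp).

5'-ACCATGGTCCAAACAATTAGTAGGTAACGACCTGAGCCGAATCGCTAGACCTAAGGTACATA-3'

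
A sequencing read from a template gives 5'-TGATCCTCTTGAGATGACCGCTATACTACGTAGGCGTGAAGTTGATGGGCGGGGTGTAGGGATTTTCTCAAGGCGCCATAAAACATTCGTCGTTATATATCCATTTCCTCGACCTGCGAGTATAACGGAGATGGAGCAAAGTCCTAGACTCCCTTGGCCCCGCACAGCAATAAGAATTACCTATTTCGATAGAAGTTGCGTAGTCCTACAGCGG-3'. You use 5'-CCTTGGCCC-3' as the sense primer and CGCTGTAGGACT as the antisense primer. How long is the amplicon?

62 bp

Scanning the template, CCTTGGCCC occurs at positions 152–160; this primer anneals to the bottom strand there with its 3' end pointing downstream.
Reverse complement of the reverse primer: AGTCCTACAGCG. This occurs on the top strand at positions 202–213.
Product length = (reverse-primer end) − (forward-primer start) + 1 = 213 − 152 + 1 = 62 bp.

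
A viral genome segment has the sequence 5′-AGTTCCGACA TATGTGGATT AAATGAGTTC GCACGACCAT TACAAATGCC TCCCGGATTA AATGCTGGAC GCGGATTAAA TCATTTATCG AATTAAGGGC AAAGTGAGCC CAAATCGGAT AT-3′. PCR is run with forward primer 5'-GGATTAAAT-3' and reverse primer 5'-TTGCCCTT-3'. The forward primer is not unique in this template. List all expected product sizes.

87 bp, 48 bp, 30 bp

The forward primer GGATTAAAT matches the top strand at positions 16–24, 55–63, 73–81.
The reverse primer's reverse complement is AAGGGCAA, matching at positions 95–102.
Each forward site pairs with the reverse site to give a product ending at position 102: sizes 87, 48, 30 bp.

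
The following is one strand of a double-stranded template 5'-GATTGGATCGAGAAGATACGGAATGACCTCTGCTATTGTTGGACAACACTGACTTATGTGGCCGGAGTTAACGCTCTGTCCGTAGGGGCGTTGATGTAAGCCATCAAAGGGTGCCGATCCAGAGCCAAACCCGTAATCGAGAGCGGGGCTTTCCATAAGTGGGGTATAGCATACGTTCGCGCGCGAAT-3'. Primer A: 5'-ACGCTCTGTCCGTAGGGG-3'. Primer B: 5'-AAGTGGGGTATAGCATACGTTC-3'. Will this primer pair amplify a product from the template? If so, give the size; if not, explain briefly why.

No product — both primers anneal to the same strand and extend in the same direction.

Primer A (ACGCTCTGTCCGTAGGGG) matches the top strand at positions 71–88 (3' end points downstream).
Primer B (AAGTGGGGTATAGCATACGTTC) also matches the top strand directly, at positions 157–178 — its reverse complement GAACGTATGCTATACCCCACTT is not present.
Both primers anneal to the bottom strand with 3' ends pointing the same way, so neither can prime synthesis back toward the other.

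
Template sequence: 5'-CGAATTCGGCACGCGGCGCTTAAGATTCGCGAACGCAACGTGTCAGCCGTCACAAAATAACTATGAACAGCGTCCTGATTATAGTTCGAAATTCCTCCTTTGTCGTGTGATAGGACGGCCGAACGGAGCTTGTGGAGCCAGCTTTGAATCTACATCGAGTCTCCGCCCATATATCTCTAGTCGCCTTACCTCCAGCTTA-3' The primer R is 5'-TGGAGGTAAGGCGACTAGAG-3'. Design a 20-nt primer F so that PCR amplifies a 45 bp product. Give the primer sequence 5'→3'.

5'-CTACATCGAGTCTCCGCCCA-3'

The reverse primer's reverse complement CTCTAGTCGCCTTACCTCCA matches the template at positions 175–194, so the product ends at position 194.
A 45 bp product then starts at position 194 − 45 + 1 = 150.
The forward primer is identical to the top strand there: CTACATCGAGTCTCCGCCCA.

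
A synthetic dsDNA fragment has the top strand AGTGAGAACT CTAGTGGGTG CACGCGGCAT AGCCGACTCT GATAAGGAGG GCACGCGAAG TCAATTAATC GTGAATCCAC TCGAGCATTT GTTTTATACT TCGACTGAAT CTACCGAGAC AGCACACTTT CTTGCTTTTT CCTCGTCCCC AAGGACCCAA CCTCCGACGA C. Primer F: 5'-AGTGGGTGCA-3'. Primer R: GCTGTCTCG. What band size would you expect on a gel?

Scanning the template, AGTGGGTGCA occurs at positions 13–22; this primer anneals to the bottom strand there with its 3' end pointing downstream.
Taking the reverse complement of GCTGTCTCG gives CGAGACAGC, found at positions 115–123 on the template; the primer anneals here to the top strand with its 3' end pointing upstream.
Amplicon spans positions 13–123: 111 bp.

111 bp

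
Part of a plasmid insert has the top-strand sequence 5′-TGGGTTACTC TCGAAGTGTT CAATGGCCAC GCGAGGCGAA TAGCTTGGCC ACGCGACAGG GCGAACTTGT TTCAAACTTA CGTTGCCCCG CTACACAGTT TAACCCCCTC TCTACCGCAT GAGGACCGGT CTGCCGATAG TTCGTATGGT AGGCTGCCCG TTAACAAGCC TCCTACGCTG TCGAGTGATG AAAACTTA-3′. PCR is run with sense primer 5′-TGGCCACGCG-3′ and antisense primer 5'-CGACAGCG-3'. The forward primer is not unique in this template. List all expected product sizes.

160 bp, 138 bp

The forward primer TGGCCACGCG matches the top strand at positions 24–33, 46–55.
The reverse primer's reverse complement is CGCTGTCG, matching at positions 176–183.
Each forward site pairs with the reverse site to give a product ending at position 183: sizes 160, 138 bp.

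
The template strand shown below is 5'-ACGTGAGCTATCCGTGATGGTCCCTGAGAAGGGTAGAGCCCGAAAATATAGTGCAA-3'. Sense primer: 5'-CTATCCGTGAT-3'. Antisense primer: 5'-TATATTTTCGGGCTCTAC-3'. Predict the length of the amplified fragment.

43 bp

Forward primer CTATCCGTGAT is found on the top strand at positions 8–18.
The reverse primer's reverse complement is GTAGAGCCCGAAAATATA, which matches the template at positions 33–50.
Product length = (reverse-primer end) − (forward-primer start) + 1 = 50 − 8 + 1 = 43 bp.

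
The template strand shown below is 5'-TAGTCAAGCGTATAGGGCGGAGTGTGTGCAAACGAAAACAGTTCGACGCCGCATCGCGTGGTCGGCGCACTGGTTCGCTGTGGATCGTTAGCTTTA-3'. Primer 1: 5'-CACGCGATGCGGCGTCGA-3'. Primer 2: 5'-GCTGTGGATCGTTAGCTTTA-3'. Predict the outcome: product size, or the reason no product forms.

No product — the primers' 3' ends point away from each other.

Primer 1 (CACGCGATGCGGCGTCGA) has reverse complement TCGACGCCGCATCGCGTG, which matches the top strand at positions 43–60; primer 1 anneals to the top strand there with its 3' end pointing upstream toward position 43.
Primer 2 (GCTGTGGATCGTTAGCTTTA) matches the top strand directly at positions 77–96; it anneals to the bottom strand with its 3' end pointing downstream toward position 96.
The 3' ends diverge (primer 1 extends toward position 1, primer 2 toward position 96), so the primers never converge on a shared product.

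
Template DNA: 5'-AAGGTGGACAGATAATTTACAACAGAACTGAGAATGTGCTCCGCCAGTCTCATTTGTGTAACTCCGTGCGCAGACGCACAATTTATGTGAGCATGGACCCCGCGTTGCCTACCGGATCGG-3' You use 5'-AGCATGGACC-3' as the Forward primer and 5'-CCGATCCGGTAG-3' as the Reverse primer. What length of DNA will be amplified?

Forward primer AGCATGGACC is found on the top strand at positions 90–99.
Reverse complement of the reverse primer: CTACCGGATCGG. This occurs on the top strand at positions 109–120.
Amplicon spans positions 90–120: 31 bp.

31 bp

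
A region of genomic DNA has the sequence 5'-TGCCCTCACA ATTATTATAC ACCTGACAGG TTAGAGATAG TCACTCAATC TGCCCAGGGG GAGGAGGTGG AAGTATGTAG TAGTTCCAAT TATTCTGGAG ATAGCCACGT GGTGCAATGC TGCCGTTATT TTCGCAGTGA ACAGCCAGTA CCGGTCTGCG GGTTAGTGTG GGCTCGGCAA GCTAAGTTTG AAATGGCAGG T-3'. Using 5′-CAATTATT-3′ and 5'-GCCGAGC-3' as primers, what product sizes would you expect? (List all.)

The forward primer CAATTATT matches the top strand at positions 9–16, 87–94.
The reverse primer's reverse complement is GCTCGGC, matching at positions 172–178.
Each forward site pairs with the reverse site to give a product ending at position 178: sizes 170, 92 bp.

170 bp, 92 bp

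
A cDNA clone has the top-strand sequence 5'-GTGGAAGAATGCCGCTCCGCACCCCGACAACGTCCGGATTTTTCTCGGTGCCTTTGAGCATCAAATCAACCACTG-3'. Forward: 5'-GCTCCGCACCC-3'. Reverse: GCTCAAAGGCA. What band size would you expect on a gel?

46 bp

Forward primer GCTCCGCACCC is found on the top strand at positions 14–24.
Taking the reverse complement of GCTCAAAGGCA gives TGCCTTTGAGC, found at positions 49–59 on the template; the primer anneals here to the top strand with its 3' end pointing upstream.
The product runs from position 14 to position 59, so its length is 59 − 14 + 1 = 46 bp.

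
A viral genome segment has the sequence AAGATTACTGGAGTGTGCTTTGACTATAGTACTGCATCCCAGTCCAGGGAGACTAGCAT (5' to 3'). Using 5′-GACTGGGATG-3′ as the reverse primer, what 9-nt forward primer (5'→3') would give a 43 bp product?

5'-AGATTACTG-3'

The reverse primer's reverse complement CATCCCAGTC matches the template at positions 35–44, so the product ends at position 44.
A 43 bp product then starts at position 44 − 43 + 1 = 2.
The forward primer is identical to the top strand there: AGATTACTG.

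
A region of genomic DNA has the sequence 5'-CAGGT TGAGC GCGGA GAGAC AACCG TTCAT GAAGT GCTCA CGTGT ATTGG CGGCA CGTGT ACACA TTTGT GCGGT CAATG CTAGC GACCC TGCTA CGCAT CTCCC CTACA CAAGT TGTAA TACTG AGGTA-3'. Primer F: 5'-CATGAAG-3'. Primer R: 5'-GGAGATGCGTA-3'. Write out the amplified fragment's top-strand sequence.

Scanning the template, CATGAAG occurs at positions 28–34; this primer anneals to the bottom strand there with its 3' end pointing downstream.
Taking the reverse complement of GGAGATGCGTA gives TACGCATCTCC, found at positions 94–104 on the template; the primer anneals here to the top strand with its 3' end pointing upstream.
The product is the template from position 28 through 104 (77 bp).

5'-CATGAAGTGCTCACGTGTATTGGCGGCACGTGTACACATTTGTGCGGTCAATGCTAGCGACCCTGCTACGCATCTCC-3'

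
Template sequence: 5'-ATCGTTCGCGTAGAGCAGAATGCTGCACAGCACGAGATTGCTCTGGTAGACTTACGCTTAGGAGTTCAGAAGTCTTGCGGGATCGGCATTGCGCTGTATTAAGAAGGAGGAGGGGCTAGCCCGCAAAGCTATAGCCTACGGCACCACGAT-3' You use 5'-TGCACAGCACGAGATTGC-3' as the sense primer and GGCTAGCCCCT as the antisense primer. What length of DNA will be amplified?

Forward primer TGCACAGCACGAGATTGC is found on the top strand at positions 24–41.
The reverse primer's reverse complement is AGGGGCTAGCC, which matches the template at positions 111–121.
The product runs from position 24 to position 121, so its length is 121 − 24 + 1 = 98 bp.

98 bp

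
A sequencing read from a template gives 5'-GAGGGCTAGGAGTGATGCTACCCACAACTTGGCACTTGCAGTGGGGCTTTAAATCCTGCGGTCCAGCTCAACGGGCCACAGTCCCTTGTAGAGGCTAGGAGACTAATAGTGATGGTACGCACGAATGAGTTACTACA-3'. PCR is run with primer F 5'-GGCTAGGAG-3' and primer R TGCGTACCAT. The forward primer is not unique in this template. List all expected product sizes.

The forward primer GGCTAGGAG matches the top strand at positions 4–12, 93–101.
The reverse primer's reverse complement is ATGGTACGCA, matching at positions 112–121.
Each forward site pairs with the reverse site to give a product ending at position 121: sizes 118, 29 bp.

118 bp, 29 bp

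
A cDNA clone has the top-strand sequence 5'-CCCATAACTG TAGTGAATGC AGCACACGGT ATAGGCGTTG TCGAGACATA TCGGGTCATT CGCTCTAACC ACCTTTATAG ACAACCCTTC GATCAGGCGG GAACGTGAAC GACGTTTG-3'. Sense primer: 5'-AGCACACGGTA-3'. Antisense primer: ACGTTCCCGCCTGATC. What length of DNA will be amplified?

The forward primer matches the template at positions 21–31.
Taking the reverse complement of ACGTTCCCGCCTGATC gives GATCAGGCGGGAACGT, found at positions 91–106 on the template; the primer anneals here to the top strand with its 3' end pointing upstream.
The product runs from position 21 to position 106, so its length is 106 − 21 + 1 = 86 bp.

86 bp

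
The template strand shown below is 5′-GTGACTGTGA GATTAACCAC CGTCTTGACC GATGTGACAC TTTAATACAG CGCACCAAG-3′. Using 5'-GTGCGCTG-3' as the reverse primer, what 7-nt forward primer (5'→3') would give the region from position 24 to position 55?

The reverse primer's reverse complement CAGCGCAC matches the template at positions 48–55; the product starts at position 24.
The forward primer is identical to the top strand over positions 24–30: CTTGACC.

5'-CTTGACC-3'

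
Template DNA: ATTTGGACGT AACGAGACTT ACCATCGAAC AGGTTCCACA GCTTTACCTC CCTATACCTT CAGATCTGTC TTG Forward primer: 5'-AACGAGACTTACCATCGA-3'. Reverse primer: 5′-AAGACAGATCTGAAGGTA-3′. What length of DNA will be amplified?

62 bp

The forward primer matches the template at positions 11–28.
The reverse primer's reverse complement is TACCTTCAGATCTGTCTT, which matches the template at positions 55–72.
Amplicon spans positions 11–72: 62 bp.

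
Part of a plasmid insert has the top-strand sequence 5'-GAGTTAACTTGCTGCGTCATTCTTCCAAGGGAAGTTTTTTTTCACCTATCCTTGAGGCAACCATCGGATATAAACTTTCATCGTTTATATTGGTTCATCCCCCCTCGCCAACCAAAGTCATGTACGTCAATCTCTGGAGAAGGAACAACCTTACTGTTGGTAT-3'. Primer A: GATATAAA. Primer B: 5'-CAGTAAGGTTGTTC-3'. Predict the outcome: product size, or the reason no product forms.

Primer A (GATATAAA) matches the top strand at positions 67–74; it acts as a forward primer.
Primer B's reverse complement is GAACAACCTTACTG, matching the top strand at positions 143–156; it acts as a reverse primer.
The 3' ends face each other across positions 67–156, giving a 90 bp product.

Yes — a 90 bp product.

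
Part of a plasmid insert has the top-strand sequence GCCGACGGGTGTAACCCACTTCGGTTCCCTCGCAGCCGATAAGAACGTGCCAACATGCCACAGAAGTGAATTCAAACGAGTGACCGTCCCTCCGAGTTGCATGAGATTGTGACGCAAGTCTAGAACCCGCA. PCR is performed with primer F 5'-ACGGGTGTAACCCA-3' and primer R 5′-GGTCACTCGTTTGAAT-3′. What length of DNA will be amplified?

81 bp

Forward primer ACGGGTGTAACCCA is found on the top strand at positions 5–18.
Reverse complement of the reverse primer: ATTCAAACGAGTGACC. This occurs on the top strand at positions 70–85.
Product length = (reverse-primer end) − (forward-primer start) + 1 = 85 − 5 + 1 = 81 bp.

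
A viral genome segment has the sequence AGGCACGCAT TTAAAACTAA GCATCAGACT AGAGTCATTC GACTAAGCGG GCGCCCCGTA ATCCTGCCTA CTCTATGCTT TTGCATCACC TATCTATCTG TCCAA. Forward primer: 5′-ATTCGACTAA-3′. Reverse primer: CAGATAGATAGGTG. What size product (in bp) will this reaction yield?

64 bp

Forward primer ATTCGACTAA is found on the top strand at positions 37–46.
The reverse primer's reverse complement is CACCTATCTATCTG, which matches the template at positions 87–100.
Product length = (reverse-primer end) − (forward-primer start) + 1 = 100 − 37 + 1 = 64 bp.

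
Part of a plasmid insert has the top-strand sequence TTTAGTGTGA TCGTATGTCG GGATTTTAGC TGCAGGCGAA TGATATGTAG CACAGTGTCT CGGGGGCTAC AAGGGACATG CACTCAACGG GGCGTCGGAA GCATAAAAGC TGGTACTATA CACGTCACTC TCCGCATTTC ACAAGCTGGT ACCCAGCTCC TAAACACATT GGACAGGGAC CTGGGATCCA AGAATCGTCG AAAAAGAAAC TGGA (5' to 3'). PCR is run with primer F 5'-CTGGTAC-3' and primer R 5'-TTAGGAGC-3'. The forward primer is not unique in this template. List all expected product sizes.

54 bp, 18 bp

The forward primer CTGGTAC matches the top strand at positions 110–116, 146–152.
The reverse primer's reverse complement is GCTCCTAA, matching at positions 156–163.
Each forward site pairs with the reverse site to give a product ending at position 163: sizes 54, 18 bp.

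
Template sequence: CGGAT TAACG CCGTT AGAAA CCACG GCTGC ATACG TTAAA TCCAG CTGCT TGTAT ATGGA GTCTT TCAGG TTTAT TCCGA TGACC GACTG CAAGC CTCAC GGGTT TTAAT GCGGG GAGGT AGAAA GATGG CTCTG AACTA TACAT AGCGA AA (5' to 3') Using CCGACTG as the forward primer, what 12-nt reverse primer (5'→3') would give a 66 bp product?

The forward primer binds at positions 84–90, so a 66 bp product ends at position 84 + 66 − 1 = 149.
The reverse primer anneals to the top strand over positions 138–149, i.e. to CTATACATAGCG.
Its sequence written 5'→3' is the reverse complement: CGCTATGTATAG.

5'-CGCTATGTATAG-3'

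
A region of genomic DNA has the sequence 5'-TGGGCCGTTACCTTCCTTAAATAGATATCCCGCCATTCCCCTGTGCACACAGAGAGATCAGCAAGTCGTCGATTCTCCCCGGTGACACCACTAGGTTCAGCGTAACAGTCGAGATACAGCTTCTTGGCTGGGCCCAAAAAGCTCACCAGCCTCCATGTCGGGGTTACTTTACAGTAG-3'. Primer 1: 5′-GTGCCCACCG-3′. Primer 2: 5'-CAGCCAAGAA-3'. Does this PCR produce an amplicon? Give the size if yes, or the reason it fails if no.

No product — primer 1 has no binding site in the template.

Primer 1 (GTGCCCACCG) does not match the top strand, and its reverse complement CGGTGGGCAC does not match either.
With no annealing site for primer 1, no amplification occurs.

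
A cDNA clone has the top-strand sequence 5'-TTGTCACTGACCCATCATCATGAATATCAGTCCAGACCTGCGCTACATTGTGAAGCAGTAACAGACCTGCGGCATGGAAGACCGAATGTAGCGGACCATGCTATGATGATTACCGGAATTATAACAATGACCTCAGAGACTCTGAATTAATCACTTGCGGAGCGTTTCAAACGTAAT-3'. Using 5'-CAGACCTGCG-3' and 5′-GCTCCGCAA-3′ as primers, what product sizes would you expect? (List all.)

131 bp, 102 bp

The forward primer CAGACCTGCG matches the top strand at positions 33–42, 62–71.
The reverse primer's reverse complement is TTGCGGAGC, matching at positions 155–163.
Each forward site pairs with the reverse site to give a product ending at position 163: sizes 131, 102 bp.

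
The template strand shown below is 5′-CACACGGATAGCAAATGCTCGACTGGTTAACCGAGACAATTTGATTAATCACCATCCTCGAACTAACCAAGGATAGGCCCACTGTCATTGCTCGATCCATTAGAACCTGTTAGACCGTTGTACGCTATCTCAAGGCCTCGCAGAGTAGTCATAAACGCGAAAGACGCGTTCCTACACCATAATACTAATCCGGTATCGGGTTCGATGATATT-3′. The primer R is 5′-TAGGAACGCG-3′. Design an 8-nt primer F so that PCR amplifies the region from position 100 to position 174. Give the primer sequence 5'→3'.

The reverse primer's reverse complement CGCGTTCCTA matches the template at positions 165–174; the product starts at position 100.
The forward primer is identical to the top strand over positions 100–107: TTAGAACC.

5'-TTAGAACC-3'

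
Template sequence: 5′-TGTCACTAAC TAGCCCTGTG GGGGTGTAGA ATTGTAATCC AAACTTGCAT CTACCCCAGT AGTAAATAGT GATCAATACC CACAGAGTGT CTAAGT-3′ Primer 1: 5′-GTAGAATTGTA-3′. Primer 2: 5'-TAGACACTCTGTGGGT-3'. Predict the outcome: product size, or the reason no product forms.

Primer 1 (GTAGAATTGTA) matches the top strand at positions 26–36; it acts as a forward primer.
Primer 2's reverse complement is ACCCACAGAGTGTCTA, matching the top strand at positions 78–93; it acts as a reverse primer.
The 3' ends face each other across positions 26–93, giving a 68 bp product.

Yes — a 68 bp product.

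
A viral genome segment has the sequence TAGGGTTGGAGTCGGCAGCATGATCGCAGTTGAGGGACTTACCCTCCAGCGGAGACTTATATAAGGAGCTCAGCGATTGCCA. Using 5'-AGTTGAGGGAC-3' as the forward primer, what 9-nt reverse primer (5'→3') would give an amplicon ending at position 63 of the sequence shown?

The forward primer binds at positions 28–38; the product's 3' end on the top strand is position 63.
The reverse primer anneals to the top strand over positions 55–63, i.e. to ACTTATATA.
Its sequence written 5'→3' is the reverse complement: TATATAAGT.

5'-TATATAAGT-3'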